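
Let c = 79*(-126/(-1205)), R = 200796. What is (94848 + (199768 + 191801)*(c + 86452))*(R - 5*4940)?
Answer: 7183938351995731776/1205 ≈ 5.9618e+15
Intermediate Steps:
c = 9954/1205 (c = 79*(-126*(-1/1205)) = 79*(126/1205) = 9954/1205 ≈ 8.2606)
(94848 + (199768 + 191801)*(c + 86452))*(R - 5*4940) = (94848 + (199768 + 191801)*(9954/1205 + 86452))*(200796 - 5*4940) = (94848 + 391569*(104184614/1205))*(200796 - 24700) = (94848 + 40795465119366/1205)*176096 = (40795579411206/1205)*176096 = 7183938351995731776/1205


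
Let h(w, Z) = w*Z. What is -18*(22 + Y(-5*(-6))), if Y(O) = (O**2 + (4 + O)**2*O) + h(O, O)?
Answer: -657036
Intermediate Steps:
h(w, Z) = Z*w
Y(O) = 2*O**2 + O*(4 + O)**2 (Y(O) = (O**2 + (4 + O)**2*O) + O*O = (O**2 + O*(4 + O)**2) + O**2 = 2*O**2 + O*(4 + O)**2)
-18*(22 + Y(-5*(-6))) = -18*(22 + (-5*(-6))*((4 - 5*(-6))**2 + 2*(-5*(-6)))) = -18*(22 + 30*((4 + 30)**2 + 2*30)) = -18*(22 + 30*(34**2 + 60)) = -18*(22 + 30*(1156 + 60)) = -18*(22 + 30*1216) = -18*(22 + 36480) = -18*36502 = -657036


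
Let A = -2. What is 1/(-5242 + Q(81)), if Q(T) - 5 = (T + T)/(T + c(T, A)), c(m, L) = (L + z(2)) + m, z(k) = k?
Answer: -1/5236 ≈ -0.00019099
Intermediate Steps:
c(m, L) = 2 + L + m (c(m, L) = (L + 2) + m = (2 + L) + m = 2 + L + m)
Q(T) = 6 (Q(T) = 5 + (T + T)/(T + (2 - 2 + T)) = 5 + (2*T)/(T + T) = 5 + (2*T)/((2*T)) = 5 + (2*T)*(1/(2*T)) = 5 + 1 = 6)
1/(-5242 + Q(81)) = 1/(-5242 + 6) = 1/(-5236) = -1/5236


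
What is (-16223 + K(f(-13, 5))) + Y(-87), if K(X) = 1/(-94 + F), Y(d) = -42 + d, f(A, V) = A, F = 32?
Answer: -1013825/62 ≈ -16352.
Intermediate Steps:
K(X) = -1/62 (K(X) = 1/(-94 + 32) = 1/(-62) = -1/62)
(-16223 + K(f(-13, 5))) + Y(-87) = (-16223 - 1/62) + (-42 - 87) = -1005827/62 - 129 = -1013825/62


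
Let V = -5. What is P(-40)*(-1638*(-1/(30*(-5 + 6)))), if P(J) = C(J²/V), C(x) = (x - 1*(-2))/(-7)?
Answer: 12402/5 ≈ 2480.4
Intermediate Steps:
C(x) = -2/7 - x/7 (C(x) = (x + 2)*(-⅐) = (2 + x)*(-⅐) = -2/7 - x/7)
P(J) = -2/7 + J²/35 (P(J) = -2/7 - J²/(7*(-5)) = -2/7 - J²*(-1)/(7*5) = -2/7 - (-1)*J²/35 = -2/7 + J²/35)
P(-40)*(-1638*(-1/(30*(-5 + 6)))) = (-2/7 + (1/35)*(-40)²)*(-1638*(-1/(30*(-5 + 6)))) = (-2/7 + (1/35)*1600)*(-1638/(1*(-30))) = (-2/7 + 320/7)*(-1638/(-30)) = 318*(-1638*(-1/30))/7 = (318/7)*(273/5) = 12402/5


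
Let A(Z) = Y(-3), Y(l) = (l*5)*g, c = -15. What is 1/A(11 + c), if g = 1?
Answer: -1/15 ≈ -0.066667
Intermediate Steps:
Y(l) = 5*l (Y(l) = (l*5)*1 = (5*l)*1 = 5*l)
A(Z) = -15 (A(Z) = 5*(-3) = -15)
1/A(11 + c) = 1/(-15) = -1/15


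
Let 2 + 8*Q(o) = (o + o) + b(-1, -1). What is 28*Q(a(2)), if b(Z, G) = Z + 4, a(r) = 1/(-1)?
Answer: -7/2 ≈ -3.5000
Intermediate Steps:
a(r) = -1
b(Z, G) = 4 + Z
Q(o) = 1/8 + o/4 (Q(o) = -1/4 + ((o + o) + (4 - 1))/8 = -1/4 + (2*o + 3)/8 = -1/4 + (3 + 2*o)/8 = -1/4 + (3/8 + o/4) = 1/8 + o/4)
28*Q(a(2)) = 28*(1/8 + (1/4)*(-1)) = 28*(1/8 - 1/4) = 28*(-1/8) = -7/2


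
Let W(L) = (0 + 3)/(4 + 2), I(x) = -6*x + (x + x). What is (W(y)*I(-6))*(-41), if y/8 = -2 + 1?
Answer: -492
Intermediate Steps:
I(x) = -4*x (I(x) = -6*x + 2*x = -4*x)
y = -8 (y = 8*(-2 + 1) = 8*(-1) = -8)
W(L) = ½ (W(L) = 3/6 = 3*(⅙) = ½)
(W(y)*I(-6))*(-41) = ((-4*(-6))/2)*(-41) = ((½)*24)*(-41) = 12*(-41) = -492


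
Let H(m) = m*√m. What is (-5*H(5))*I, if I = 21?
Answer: -525*√5 ≈ -1173.9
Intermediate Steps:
H(m) = m^(3/2)
(-5*H(5))*I = -25*√5*21 = -525*√5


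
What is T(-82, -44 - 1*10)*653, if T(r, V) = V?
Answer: -35262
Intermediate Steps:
T(-82, -44 - 1*10)*653 = (-44 - 1*10)*653 = (-44 - 10)*653 = -54*653 = -35262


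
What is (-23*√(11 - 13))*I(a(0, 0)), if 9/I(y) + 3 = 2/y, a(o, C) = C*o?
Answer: 0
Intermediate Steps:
I(y) = 9/(-3 + 2/y)
(-23*√(11 - 13))*I(a(0, 0)) = (-23*√(11 - 13))*(-9*0*0/(-2 + 3*(0*0))) = (-23*I*√2)*(-9*0/(-2 + 3*0)) = (-23*I*√2)*(-9*0/(-2 + 0)) = (-23*I*√2)*(-9*0/(-2)) = (-23*I*√2)*(-9*0*(-½)) = -23*I*√2*0 = 0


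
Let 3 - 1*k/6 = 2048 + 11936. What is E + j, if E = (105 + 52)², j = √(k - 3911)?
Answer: 24649 + I*√87797 ≈ 24649.0 + 296.31*I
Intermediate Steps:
k = -83886 (k = 18 - 6*(2048 + 11936) = 18 - 6*13984 = 18 - 83904 = -83886)
j = I*√87797 (j = √(-83886 - 3911) = √(-87797) = I*√87797 ≈ 296.31*I)
E = 24649 (E = 157² = 24649)
E + j = 24649 + I*√87797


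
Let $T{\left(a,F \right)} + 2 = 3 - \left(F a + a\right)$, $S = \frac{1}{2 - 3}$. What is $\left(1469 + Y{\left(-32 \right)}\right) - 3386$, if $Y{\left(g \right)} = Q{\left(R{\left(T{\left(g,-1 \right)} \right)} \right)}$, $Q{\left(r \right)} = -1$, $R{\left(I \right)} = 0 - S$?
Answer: $-1918$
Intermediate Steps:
$S = -1$ ($S = \frac{1}{-1} = -1$)
$T{\left(a,F \right)} = 1 - a - F a$ ($T{\left(a,F \right)} = -2 - \left(-3 + a + F a\right) = 1 - a - F a$)
$R{\left(I \right)} = 1$ ($R{\left(I \right)} = 0 - -1 = 0 + 1 = 1$)
$Y{\left(g \right)} = -1$
$\left(1469 + Y{\left(-32 \right)}\right) - 3386 = \left(1469 - 1\right) - 3386 = 1468 - 3386 = -1918$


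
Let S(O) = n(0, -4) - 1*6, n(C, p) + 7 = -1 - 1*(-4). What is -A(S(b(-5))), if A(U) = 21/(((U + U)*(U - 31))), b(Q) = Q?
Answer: -21/820 ≈ -0.025610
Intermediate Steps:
n(C, p) = -4 (n(C, p) = -7 + (-1 - 1*(-4)) = -7 + (-1 + 4) = -7 + 3 = -4)
S(O) = -10 (S(O) = -4 - 1*6 = -4 - 6 = -10)
A(U) = 21/(2*U*(-31 + U)) (A(U) = 21/(((2*U)*(-31 + U))) = 21/((2*U*(-31 + U))) = 21*(1/(2*U*(-31 + U))) = 21/(2*U*(-31 + U)))
-A(S(b(-5))) = -21/(2*(-10)*(-31 - 10)) = -21*(-1)/(2*10*(-41)) = -21*(-1)*(-1)/(2*10*41) = -1*21/820 = -21/820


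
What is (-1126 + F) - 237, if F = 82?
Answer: -1281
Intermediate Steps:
(-1126 + F) - 237 = (-1126 + 82) - 237 = -1044 - 237 = -1281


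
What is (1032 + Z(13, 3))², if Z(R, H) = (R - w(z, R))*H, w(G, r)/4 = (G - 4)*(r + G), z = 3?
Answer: 1595169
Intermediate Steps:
w(G, r) = 4*(-4 + G)*(G + r) (w(G, r) = 4*((G - 4)*(r + G)) = 4*((-4 + G)*(G + r)) = 4*(-4 + G)*(G + r))
Z(R, H) = H*(12 + 5*R) (Z(R, H) = (R - (-16*3 - 16*R + 4*3² + 4*3*R))*H = (R - (-48 - 16*R + 4*9 + 12*R))*H = (R - (-48 - 16*R + 36 + 12*R))*H = (R - (-12 - 4*R))*H = (R + (12 + 4*R))*H = (12 + 5*R)*H = H*(12 + 5*R))
(1032 + Z(13, 3))² = (1032 + 3*(12 + 5*13))² = (1032 + 3*(12 + 65))² = (1032 + 3*77)² = (1032 + 231)² = 1263² = 1595169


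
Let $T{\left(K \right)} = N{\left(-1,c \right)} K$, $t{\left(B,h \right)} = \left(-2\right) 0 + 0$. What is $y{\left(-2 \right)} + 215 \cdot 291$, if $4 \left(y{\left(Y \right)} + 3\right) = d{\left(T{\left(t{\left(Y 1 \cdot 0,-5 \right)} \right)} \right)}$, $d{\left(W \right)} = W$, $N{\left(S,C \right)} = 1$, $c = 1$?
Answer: $62562$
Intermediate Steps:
$t{\left(B,h \right)} = 0$ ($t{\left(B,h \right)} = 0 + 0 = 0$)
$T{\left(K \right)} = K$ ($T{\left(K \right)} = 1 K = K$)
$y{\left(Y \right)} = -3$ ($y{\left(Y \right)} = -3 + \frac{1}{4} \cdot 0 = -3 + 0 = -3$)
$y{\left(-2 \right)} + 215 \cdot 291 = -3 + 215 \cdot 291 = -3 + 62565 = 62562$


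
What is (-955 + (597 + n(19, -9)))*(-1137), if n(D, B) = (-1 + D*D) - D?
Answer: 19329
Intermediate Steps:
n(D, B) = -1 + D² - D (n(D, B) = (-1 + D²) - D = -1 + D² - D)
(-955 + (597 + n(19, -9)))*(-1137) = (-955 + (597 + (-1 + 19² - 1*19)))*(-1137) = (-955 + (597 + (-1 + 361 - 19)))*(-1137) = (-955 + (597 + 341))*(-1137) = (-955 + 938)*(-1137) = -17*(-1137) = 19329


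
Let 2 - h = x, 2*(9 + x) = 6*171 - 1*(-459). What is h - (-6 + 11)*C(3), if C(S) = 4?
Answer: -1503/2 ≈ -751.50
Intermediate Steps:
x = 1467/2 (x = -9 + (6*171 - 1*(-459))/2 = -9 + (1026 + 459)/2 = -9 + (1/2)*1485 = -9 + 1485/2 = 1467/2 ≈ 733.50)
h = -1463/2 (h = 2 - 1*1467/2 = 2 - 1467/2 = -1463/2 ≈ -731.50)
h - (-6 + 11)*C(3) = -1463/2 - (-6 + 11)*4 = -1463/2 - 5*4 = -1463/2 - 1*20 = -1463/2 - 20 = -1503/2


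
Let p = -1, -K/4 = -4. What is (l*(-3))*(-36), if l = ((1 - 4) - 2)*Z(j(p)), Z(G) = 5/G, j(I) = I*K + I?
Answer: 2700/17 ≈ 158.82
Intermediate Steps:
K = 16 (K = -4*(-4) = 16)
j(I) = 17*I (j(I) = I*16 + I = 16*I + I = 17*I)
l = 25/17 (l = ((1 - 4) - 2)*(5/((17*(-1)))) = (-3 - 2)*(5/(-17)) = -25*(-1)/17 = -5*(-5/17) = 25/17 ≈ 1.4706)
(l*(-3))*(-36) = ((25/17)*(-3))*(-36) = -75/17*(-36) = 2700/17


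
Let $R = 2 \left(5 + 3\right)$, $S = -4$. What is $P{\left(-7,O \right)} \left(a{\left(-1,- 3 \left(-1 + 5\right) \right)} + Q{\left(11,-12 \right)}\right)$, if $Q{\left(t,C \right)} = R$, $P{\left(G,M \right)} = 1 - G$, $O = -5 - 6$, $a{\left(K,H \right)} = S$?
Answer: $96$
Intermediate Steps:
$a{\left(K,H \right)} = -4$
$O = -11$ ($O = -5 - 6 = -11$)
$R = 16$ ($R = 2 \cdot 8 = 16$)
$Q{\left(t,C \right)} = 16$
$P{\left(-7,O \right)} \left(a{\left(-1,- 3 \left(-1 + 5\right) \right)} + Q{\left(11,-12 \right)}\right) = \left(1 - -7\right) \left(-4 + 16\right) = \left(1 + 7\right) 12 = 8 \cdot 12 = 96$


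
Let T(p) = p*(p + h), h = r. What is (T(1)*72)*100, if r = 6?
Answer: 50400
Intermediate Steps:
h = 6
T(p) = p*(6 + p) (T(p) = p*(p + 6) = p*(6 + p))
(T(1)*72)*100 = ((1*(6 + 1))*72)*100 = ((1*7)*72)*100 = (7*72)*100 = 504*100 = 50400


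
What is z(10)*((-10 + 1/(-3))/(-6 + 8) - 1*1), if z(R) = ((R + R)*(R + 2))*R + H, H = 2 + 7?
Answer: -29711/2 ≈ -14856.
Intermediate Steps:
H = 9
z(R) = 9 + 2*R²*(2 + R) (z(R) = ((R + R)*(R + 2))*R + 9 = ((2*R)*(2 + R))*R + 9 = (2*R*(2 + R))*R + 9 = 2*R²*(2 + R) + 9 = 9 + 2*R²*(2 + R))
z(10)*((-10 + 1/(-3))/(-6 + 8) - 1*1) = (9 + 2*10³ + 4*10²)*((-10 + 1/(-3))/(-6 + 8) - 1*1) = (9 + 2*1000 + 4*100)*((-10 - ⅓)/2 - 1) = (9 + 2000 + 400)*(-31/3*½ - 1) = 2409*(-31/6 - 1) = 2409*(-37/6) = -29711/2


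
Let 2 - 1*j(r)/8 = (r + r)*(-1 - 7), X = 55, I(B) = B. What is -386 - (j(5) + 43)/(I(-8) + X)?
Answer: -18841/47 ≈ -400.87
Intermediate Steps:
j(r) = 16 + 128*r (j(r) = 16 - 8*(r + r)*(-1 - 7) = 16 - 8*2*r*(-8) = 16 - (-128)*r = 16 + 128*r)
-386 - (j(5) + 43)/(I(-8) + X) = -386 - ((16 + 128*5) + 43)/(-8 + 55) = -386 - ((16 + 640) + 43)/47 = -386 - (656 + 43)/47 = -386 - 699/47 = -18841/47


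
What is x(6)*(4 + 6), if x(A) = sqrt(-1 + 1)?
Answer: 0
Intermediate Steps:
x(A) = 0 (x(A) = sqrt(0) = 0)
x(6)*(4 + 6) = 0*(4 + 6) = 0*10 = 0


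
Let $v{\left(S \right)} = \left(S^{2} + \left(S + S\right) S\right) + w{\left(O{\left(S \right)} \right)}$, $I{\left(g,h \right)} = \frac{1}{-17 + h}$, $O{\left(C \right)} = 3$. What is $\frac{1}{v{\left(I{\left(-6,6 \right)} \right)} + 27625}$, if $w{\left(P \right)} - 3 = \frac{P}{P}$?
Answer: $\frac{121}{3343112} \approx 3.6194 \cdot 10^{-5}$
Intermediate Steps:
$w{\left(P \right)} = 4$ ($w{\left(P \right)} = 3 + \frac{P}{P} = 3 + 1 = 4$)
$v{\left(S \right)} = 4 + 3 S^{2}$ ($v{\left(S \right)} = \left(S^{2} + \left(S + S\right) S\right) + 4 = \left(S^{2} + 2 S S\right) + 4 = \left(S^{2} + 2 S^{2}\right) + 4 = 3 S^{2} + 4 = 4 + 3 S^{2}$)
$\frac{1}{v{\left(I{\left(-6,6 \right)} \right)} + 27625} = \frac{1}{\left(4 + 3 \left(\frac{1}{-17 + 6}\right)^{2}\right) + 27625} = \frac{1}{\left(4 + 3 \left(\frac{1}{-11}\right)^{2}\right) + 27625} = \frac{1}{\left(4 + 3 \left(- \frac{1}{11}\right)^{2}\right) + 27625} = \frac{1}{\left(4 + 3 \cdot \frac{1}{121}\right) + 27625} = \frac{1}{\left(4 + \frac{3}{121}\right) + 27625} = \frac{1}{\frac{487}{121} + 27625} = \frac{1}{\frac{3343112}{121}} = \frac{121}{3343112}$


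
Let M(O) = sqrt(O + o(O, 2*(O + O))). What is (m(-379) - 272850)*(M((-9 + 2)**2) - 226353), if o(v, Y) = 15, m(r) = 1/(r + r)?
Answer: 46812741029845/758 ≈ 6.1758e+10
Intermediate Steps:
m(r) = 1/(2*r)
M(O) = sqrt(15 + O) (M(O) = sqrt(O + 15) = sqrt(15 + O))
(m(-379) - 272850)*(M((-9 + 2)**2) - 226353) = ((1/2)/(-379) - 272850)*(sqrt(15 + (-9 + 2)**2) - 226353) = ((1/2)*(-1/379) - 272850)*(sqrt(15 + (-7)**2) - 226353) = (-1/758 - 272850)*(sqrt(15 + 49) - 226353) = -206820301*(sqrt(64) - 226353)/758 = -206820301*(8 - 226353)/758 = -206820301/758*(-226345) = 46812741029845/758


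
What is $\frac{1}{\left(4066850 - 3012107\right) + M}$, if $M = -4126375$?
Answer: $- \frac{1}{3071632} \approx -3.2556 \cdot 10^{-7}$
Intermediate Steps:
$\frac{1}{\left(4066850 - 3012107\right) + M} = \frac{1}{\left(4066850 - 3012107\right) - 4126375} = \frac{1}{1054743 - 4126375} = \frac{1}{-3071632} = - \frac{1}{3071632}$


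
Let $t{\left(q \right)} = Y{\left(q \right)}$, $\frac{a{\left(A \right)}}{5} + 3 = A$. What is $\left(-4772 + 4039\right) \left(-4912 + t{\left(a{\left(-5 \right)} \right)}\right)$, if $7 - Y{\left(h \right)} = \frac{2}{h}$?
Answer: $\frac{71906567}{20} \approx 3.5953 \cdot 10^{6}$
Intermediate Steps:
$Y{\left(h \right)} = 7 - \frac{2}{h}$
$a{\left(A \right)} = -15 + 5 A$
$t{\left(q \right)} = 7 - \frac{2}{q}$
$\left(-4772 + 4039\right) \left(-4912 + t{\left(a{\left(-5 \right)} \right)}\right) = \left(-4772 + 4039\right) \left(-4912 + \left(7 - \frac{2}{-15 + 5 \left(-5\right)}\right)\right) = - 733 \left(-4912 + \left(7 - \frac{2}{-15 - 25}\right)\right) = - 733 \left(-4912 + \left(7 - \frac{2}{-40}\right)\right) = - 733 \left(-4912 + \left(7 - - \frac{1}{20}\right)\right) = - 733 \left(-4912 + \left(7 + \frac{1}{20}\right)\right) = - 733 \left(-4912 + \frac{141}{20}\right) = \left(-733\right) \left(- \frac{98099}{20}\right) = \frac{71906567}{20}$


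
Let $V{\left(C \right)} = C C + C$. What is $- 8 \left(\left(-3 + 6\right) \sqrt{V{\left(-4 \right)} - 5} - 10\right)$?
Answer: $80 - 24 \sqrt{7} \approx 16.502$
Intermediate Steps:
$V{\left(C \right)} = C + C^{2}$ ($V{\left(C \right)} = C^{2} + C = C + C^{2}$)
$- 8 \left(\left(-3 + 6\right) \sqrt{V{\left(-4 \right)} - 5} - 10\right) = - 8 \left(\left(-3 + 6\right) \sqrt{- 4 \left(1 - 4\right) - 5} - 10\right) = - 8 \left(3 \sqrt{\left(-4\right) \left(-3\right) - 5} - 10\right) = - 8 \left(3 \sqrt{12 - 5} - 10\right) = - 8 \left(3 \sqrt{7} - 10\right) = - 8 \left(-10 + 3 \sqrt{7}\right) = 80 - 24 \sqrt{7}$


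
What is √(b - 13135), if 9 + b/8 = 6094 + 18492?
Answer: √183481 ≈ 428.35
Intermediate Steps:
b = 196616 (b = -72 + 8*(6094 + 18492) = -72 + 8*24586 = -72 + 196688 = 196616)
√(b - 13135) = √(196616 - 13135) = √183481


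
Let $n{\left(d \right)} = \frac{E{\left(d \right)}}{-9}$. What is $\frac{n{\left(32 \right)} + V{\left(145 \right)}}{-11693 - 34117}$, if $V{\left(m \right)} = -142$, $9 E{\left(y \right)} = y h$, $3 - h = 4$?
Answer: $\frac{1147}{371061} \approx 0.0030911$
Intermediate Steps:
$h = -1$ ($h = 3 - 4 = -1$)
$E{\left(y \right)} = - \frac{y}{9}$ ($E{\left(y \right)} = \frac{y \left(-1\right)}{9} = \frac{\left(-1\right) y}{9} = - \frac{y}{9}$)
$n{\left(d \right)} = \frac{d}{81}$ ($n{\left(d \right)} = \frac{\left(- \frac{1}{9}\right) d}{-9} = - \frac{d}{9} \left(- \frac{1}{9}\right) = \frac{d}{81}$)
$\frac{n{\left(32 \right)} + V{\left(145 \right)}}{-11693 - 34117} = \frac{\frac{1}{81} \cdot 32 - 142}{-11693 - 34117} = \frac{\frac{32}{81} - 142}{-45810} = \left(- \frac{11470}{81}\right) \left(- \frac{1}{45810}\right) = \frac{1147}{371061}$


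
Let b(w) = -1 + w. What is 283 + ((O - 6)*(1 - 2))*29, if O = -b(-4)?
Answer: 312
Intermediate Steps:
O = 5 (O = -(-1 - 4) = -1*(-5) = 5)
283 + ((O - 6)*(1 - 2))*29 = 283 + ((5 - 6)*(1 - 2))*29 = 283 - 1*(-1)*29 = 283 + 1*29 = 283 + 29 = 312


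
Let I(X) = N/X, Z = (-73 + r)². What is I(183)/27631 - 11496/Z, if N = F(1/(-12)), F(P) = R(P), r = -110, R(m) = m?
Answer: -1270583965/3701338236 ≈ -0.34328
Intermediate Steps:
F(P) = P
N = -1/12 (N = 1/(-12) = -1/12 ≈ -0.083333)
Z = 33489 (Z = (-73 - 110)² = (-183)² = 33489)
I(X) = -1/(12*X)
I(183)/27631 - 11496/Z = -1/12/183/27631 - 11496/33489 = -1/12*1/183*(1/27631) - 11496*1/33489 = -1/2196*1/27631 - 3832/11163 = -1/60677676 - 3832/11163 = -1270583965/3701338236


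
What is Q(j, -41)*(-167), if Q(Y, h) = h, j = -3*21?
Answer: 6847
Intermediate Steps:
j = -63
Q(j, -41)*(-167) = -41*(-167) = 6847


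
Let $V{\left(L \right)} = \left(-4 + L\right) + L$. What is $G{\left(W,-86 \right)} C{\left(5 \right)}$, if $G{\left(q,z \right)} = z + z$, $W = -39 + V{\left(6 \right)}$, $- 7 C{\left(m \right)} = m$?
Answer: $\frac{860}{7} \approx 122.86$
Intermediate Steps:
$V{\left(L \right)} = -4 + 2 L$
$C{\left(m \right)} = - \frac{m}{7}$
$W = -31$ ($W = -39 + \left(-4 + 2 \cdot 6\right) = -39 + \left(-4 + 12\right) = -39 + 8 = -31$)
$G{\left(q,z \right)} = 2 z$
$G{\left(W,-86 \right)} C{\left(5 \right)} = 2 \left(-86\right) \left(\left(- \frac{1}{7}\right) 5\right) = \left(-172\right) \left(- \frac{5}{7}\right) = \frac{860}{7}$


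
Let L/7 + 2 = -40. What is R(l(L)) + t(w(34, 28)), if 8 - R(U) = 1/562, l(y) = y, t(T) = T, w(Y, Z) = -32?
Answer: -13489/562 ≈ -24.002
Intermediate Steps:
L = -294 (L = -14 + 7*(-40) = -14 - 280 = -294)
R(U) = 4495/562 (R(U) = 8 - 1/562 = 4495/562)
R(l(L)) + t(w(34, 28)) = 4495/562 - 32 = -13489/562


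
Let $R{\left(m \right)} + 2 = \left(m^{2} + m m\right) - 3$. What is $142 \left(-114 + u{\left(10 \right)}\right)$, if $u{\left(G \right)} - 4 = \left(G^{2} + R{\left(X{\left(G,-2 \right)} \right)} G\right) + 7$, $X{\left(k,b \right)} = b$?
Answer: $3834$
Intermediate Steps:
$R{\left(m \right)} = -5 + 2 m^{2}$ ($R{\left(m \right)} = -2 - \left(3 - m^{2} - m m\right) = -2 + \left(\left(m^{2} + m^{2}\right) - 3\right) = -2 + \left(2 m^{2} - 3\right) = -2 + \left(-3 + 2 m^{2}\right) = -5 + 2 m^{2}$)
$u{\left(G \right)} = 11 + G^{2} + 3 G$ ($u{\left(G \right)} = 4 + \left(\left(G^{2} + \left(-5 + 2 \left(-2\right)^{2}\right) G\right) + 7\right) = 4 + \left(\left(G^{2} + \left(-5 + 2 \cdot 4\right) G\right) + 7\right) = 4 + \left(\left(G^{2} + \left(-5 + 8\right) G\right) + 7\right) = 4 + \left(\left(G^{2} + 3 G\right) + 7\right) = 4 + \left(7 + G^{2} + 3 G\right) = 11 + G^{2} + 3 G$)
$142 \left(-114 + u{\left(10 \right)}\right) = 142 \left(-114 + \left(11 + 10^{2} + 3 \cdot 10\right)\right) = 142 \left(-114 + \left(11 + 100 + 30\right)\right) = 142 \left(-114 + 141\right) = 142 \cdot 27 = 3834$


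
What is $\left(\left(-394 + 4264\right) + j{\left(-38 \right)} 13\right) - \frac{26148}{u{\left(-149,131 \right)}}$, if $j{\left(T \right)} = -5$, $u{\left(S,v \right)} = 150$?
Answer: $\frac{90767}{25} \approx 3630.7$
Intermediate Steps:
$\left(\left(-394 + 4264\right) + j{\left(-38 \right)} 13\right) - \frac{26148}{u{\left(-149,131 \right)}} = \left(\left(-394 + 4264\right) - 65\right) - \frac{26148}{150} = \left(3870 - 65\right) - \frac{4358}{25} = 3805 - \frac{4358}{25} = \frac{90767}{25}$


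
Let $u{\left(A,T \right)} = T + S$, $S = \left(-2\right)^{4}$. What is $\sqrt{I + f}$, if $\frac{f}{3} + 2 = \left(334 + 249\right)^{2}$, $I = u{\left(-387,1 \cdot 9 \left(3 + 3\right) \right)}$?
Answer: $\sqrt{1019731} \approx 1009.8$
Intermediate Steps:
$S = 16$
$u{\left(A,T \right)} = 16 + T$ ($u{\left(A,T \right)} = T + 16 = 16 + T$)
$I = 70$ ($I = 16 + 1 \cdot 9 \left(3 + 3\right) = 16 + 9 \cdot 6 = 16 + 54 = 70$)
$f = 1019661$ ($f = -6 + 3 \left(334 + 249\right)^{2} = -6 + 3 \cdot 583^{2} = -6 + 3 \cdot 339889 = -6 + 1019667 = 1019661$)
$\sqrt{I + f} = \sqrt{70 + 1019661} = \sqrt{1019731}$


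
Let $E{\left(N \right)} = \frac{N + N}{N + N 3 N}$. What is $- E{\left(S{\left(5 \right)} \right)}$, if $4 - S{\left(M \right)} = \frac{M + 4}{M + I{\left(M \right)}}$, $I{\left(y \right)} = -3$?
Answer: $4$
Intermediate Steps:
$S{\left(M \right)} = 4 - \frac{4 + M}{-3 + M}$ ($S{\left(M \right)} = 4 - \frac{M + 4}{M - 3} = 4 - \frac{4 + M}{-3 + M}$)
$E{\left(N \right)} = \frac{2 N}{N + 3 N^{2}}$ ($E{\left(N \right)} = \frac{2 N}{N + 3 N N} = \frac{2 N}{N + 3 N^{2}}$)
$- E{\left(S{\left(5 \right)} \right)} = - \frac{2}{1 + 3 \frac{-16 + 3 \cdot 5}{-3 + 5}} = - \frac{2}{1 + 3 \frac{-16 + 15}{2}} = - \frac{2}{1 + 3 \cdot \frac{1}{2} \left(-1\right)} = - \frac{2}{1 + 3 \left(- \frac{1}{2}\right)} = - \frac{2}{1 - \frac{3}{2}} = - \frac{2}{- \frac{1}{2}} = - 2 \left(-2\right) = \left(-1\right) \left(-4\right) = 4$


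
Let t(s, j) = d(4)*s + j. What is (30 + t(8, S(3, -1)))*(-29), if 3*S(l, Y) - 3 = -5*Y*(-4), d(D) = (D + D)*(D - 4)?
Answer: -2117/3 ≈ -705.67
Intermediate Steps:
d(D) = 2*D*(-4 + D) (d(D) = (2*D)*(-4 + D) = 2*D*(-4 + D))
S(l, Y) = 1 + 20*Y/3 (S(l, Y) = 1 + (-5*Y*(-4))/3 = 1 + (20*Y)/3 = 1 + 20*Y/3)
t(s, j) = j (t(s, j) = (2*4*(-4 + 4))*s + j = (2*4*0)*s + j = 0*s + j = 0 + j = j)
(30 + t(8, S(3, -1)))*(-29) = (30 + (1 + (20/3)*(-1)))*(-29) = (30 + (1 - 20/3))*(-29) = (30 - 17/3)*(-29) = (73/3)*(-29) = -2117/3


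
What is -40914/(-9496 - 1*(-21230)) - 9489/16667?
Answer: -396628782/97785289 ≈ -4.0561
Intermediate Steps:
-40914/(-9496 - 1*(-21230)) - 9489/16667 = -40914/(-9496 + 21230) - 9489*1/16667 = -40914/11734 - 9489/16667 = -40914*1/11734 - 9489/16667 = -20457/5867 - 9489/16667 = -396628782/97785289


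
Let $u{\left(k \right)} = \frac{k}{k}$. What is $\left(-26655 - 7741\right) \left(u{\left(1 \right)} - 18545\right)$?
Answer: $637839424$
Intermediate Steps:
$u{\left(k \right)} = 1$
$\left(-26655 - 7741\right) \left(u{\left(1 \right)} - 18545\right) = \left(-26655 - 7741\right) \left(1 - 18545\right) = \left(-34396\right) \left(-18544\right) = 637839424$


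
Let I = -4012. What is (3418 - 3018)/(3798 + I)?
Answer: -200/107 ≈ -1.8692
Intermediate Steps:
(3418 - 3018)/(3798 + I) = (3418 - 3018)/(3798 - 4012) = 400/(-214) = 400*(-1/214) = -200/107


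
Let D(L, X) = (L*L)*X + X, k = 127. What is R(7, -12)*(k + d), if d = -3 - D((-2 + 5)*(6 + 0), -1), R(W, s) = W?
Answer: 3143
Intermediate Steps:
D(L, X) = X + X*L**2 (D(L, X) = L**2*X + X = X*L**2 + X = X + X*L**2)
d = 322 (d = -3 - (-1)*(1 + ((-2 + 5)*(6 + 0))**2) = -3 - (-1)*(1 + (3*6)**2) = -3 - (-1)*(1 + 18**2) = -3 - (-1)*(1 + 324) = -3 - (-1)*325 = -3 - 1*(-325) = -3 + 325 = 322)
R(7, -12)*(k + d) = 7*(127 + 322) = 7*449 = 3143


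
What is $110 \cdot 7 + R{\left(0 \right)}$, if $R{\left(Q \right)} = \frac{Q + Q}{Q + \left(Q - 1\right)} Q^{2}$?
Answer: $770$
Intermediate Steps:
$R{\left(Q \right)} = \frac{2 Q^{3}}{-1 + 2 Q}$ ($R{\left(Q \right)} = \frac{2 Q}{Q + \left(Q - 1\right)} Q^{2} = \frac{2 Q}{Q + \left(-1 + Q\right)} Q^{2} = \frac{2 Q}{-1 + 2 Q} Q^{2} = \frac{2 Q^{3}}{-1 + 2 Q}$)
$110 \cdot 7 + R{\left(0 \right)} = 110 \cdot 7 + \frac{2 \cdot 0^{3}}{-1 + 2 \cdot 0} = 770 + 2 \cdot 0 \frac{1}{-1 + 0} = 770 + 2 \cdot 0 \frac{1}{-1} = 770 + 2 \cdot 0 \left(-1\right) = 770 + 0 = 770$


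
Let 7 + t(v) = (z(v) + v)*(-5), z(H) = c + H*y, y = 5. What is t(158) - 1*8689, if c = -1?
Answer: -13431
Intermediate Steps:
z(H) = -1 + 5*H (z(H) = -1 + H*5 = -1 + 5*H)
t(v) = -2 - 30*v (t(v) = -7 + ((-1 + 5*v) + v)*(-5) = -7 + (-1 + 6*v)*(-5) = -7 + (5 - 30*v) = -2 - 30*v)
t(158) - 1*8689 = (-2 - 30*158) - 1*8689 = (-2 - 4740) - 8689 = -4742 - 8689 = -13431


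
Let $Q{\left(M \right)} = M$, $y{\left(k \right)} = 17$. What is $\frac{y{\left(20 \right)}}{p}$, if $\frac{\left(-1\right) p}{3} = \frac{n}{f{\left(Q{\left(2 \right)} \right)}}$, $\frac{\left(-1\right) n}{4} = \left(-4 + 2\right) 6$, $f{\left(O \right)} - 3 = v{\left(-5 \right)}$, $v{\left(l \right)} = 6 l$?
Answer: $\frac{51}{16} \approx 3.1875$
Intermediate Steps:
$f{\left(O \right)} = -27$ ($f{\left(O \right)} = 3 + 6 \left(-5\right) = 3 - 30 = -27$)
$n = 48$ ($n = - 4 \left(-4 + 2\right) 6 = - 4 \left(\left(-2\right) 6\right) = \left(-4\right) \left(-12\right) = 48$)
$p = \frac{16}{3}$ ($p = - 3 \frac{48}{-27} = - 3 \cdot 48 \left(- \frac{1}{27}\right) = \left(-3\right) \left(- \frac{16}{9}\right) = \frac{16}{3} \approx 5.3333$)
$\frac{y{\left(20 \right)}}{p} = \frac{17}{\frac{16}{3}} = 17 \cdot \frac{3}{16} = \frac{51}{16}$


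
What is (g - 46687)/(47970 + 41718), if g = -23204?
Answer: -23297/29896 ≈ -0.77927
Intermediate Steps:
(g - 46687)/(47970 + 41718) = (-23204 - 46687)/(47970 + 41718) = -69891/89688 = -69891*1/89688 = -23297/29896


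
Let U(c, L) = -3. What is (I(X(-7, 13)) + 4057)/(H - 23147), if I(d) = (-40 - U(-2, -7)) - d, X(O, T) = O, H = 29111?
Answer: 4027/5964 ≈ 0.67522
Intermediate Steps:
I(d) = -37 - d (I(d) = (-40 - 1*(-3)) - d = (-40 + 3) - d = -37 - d)
(I(X(-7, 13)) + 4057)/(H - 23147) = ((-37 - 1*(-7)) + 4057)/(29111 - 23147) = ((-37 + 7) + 4057)/5964 = (-30 + 4057)*(1/5964) = 4027*(1/5964) = 4027/5964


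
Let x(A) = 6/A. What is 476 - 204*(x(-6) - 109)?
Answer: 22916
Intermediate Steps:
476 - 204*(x(-6) - 109) = 476 - 204*(6/(-6) - 109) = 476 - 204*(6*(-⅙) - 109) = 476 - 204*(-1 - 109) = 476 - 204*(-110) = 476 + 22440 = 22916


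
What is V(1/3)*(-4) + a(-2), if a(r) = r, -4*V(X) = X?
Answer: -5/3 ≈ -1.6667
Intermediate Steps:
V(X) = -X/4
V(1/3)*(-4) + a(-2) = -1/(4*3)*(-4) - 2 = -¼*⅓*(-4) - 2 = -1/12*(-4) - 2 = ⅓ - 2 = -5/3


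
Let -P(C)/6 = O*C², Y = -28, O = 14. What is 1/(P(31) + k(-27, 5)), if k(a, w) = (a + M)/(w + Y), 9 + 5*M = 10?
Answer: -115/9283126 ≈ -1.2388e-5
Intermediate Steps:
M = ⅕ (M = -9/5 + (⅕)*10 = -9/5 + 2 = ⅕ ≈ 0.20000)
P(C) = -84*C²
k(a, w) = (⅕ + a)/(-28 + w) (k(a, w) = (a + ⅕)/(w - 28) = (⅕ + a)/(-28 + w))
1/(P(31) + k(-27, 5)) = 1/(-84*31² + (⅕ - 27)/(-28 + 5)) = 1/(-84*961 - 134/5/(-23)) = 1/(-80724 - 1/23*(-134/5)) = 1/(-80724 + 134/115) = 1/(-9283126/115) = -115/9283126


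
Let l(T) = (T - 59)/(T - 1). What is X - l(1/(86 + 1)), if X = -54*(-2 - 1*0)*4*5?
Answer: 90314/43 ≈ 2100.3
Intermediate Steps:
X = 2160 (X = -54*(-2 + 0)*4*5 = -54*(-2*4)*5 = -(-432)*5 = -54*(-40) = 2160)
l(T) = (-59 + T)/(-1 + T)
X - l(1/(86 + 1)) = 2160 - (-59 + 1/(86 + 1))/(-1 + 1/(86 + 1)) = 2160 - (-59 + 1/87)/(-1 + 1/87) = 2160 - (-5132)/((-86/87)*87) = 2160 - (-87)*(-5132)/(86*87) = 2160 - 1*2566/43 = 2160 - 2566/43 = 90314/43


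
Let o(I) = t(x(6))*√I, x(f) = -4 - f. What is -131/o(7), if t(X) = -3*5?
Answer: 131*√7/105 ≈ 3.3009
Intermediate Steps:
t(X) = -15
o(I) = -15*√I
-131/o(7) = -131*(-√7/105) = -(-131)*√7/105 = 131*√7/105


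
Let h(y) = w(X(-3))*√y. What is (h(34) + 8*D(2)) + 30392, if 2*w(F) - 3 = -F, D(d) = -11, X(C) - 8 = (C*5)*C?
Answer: 30304 - 25*√34 ≈ 30158.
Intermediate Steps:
X(C) = 8 + 5*C² (X(C) = 8 + (C*5)*C = 8 + (5*C)*C = 8 + 5*C²)
w(F) = 3/2 - F/2 (w(F) = 3/2 + (-F)/2 = 3/2 - F/2)
h(y) = -25*√y (h(y) = (3/2 - (8 + 5*(-3)²)/2)*√y = (3/2 - (8 + 5*9)/2)*√y = (3/2 - (8 + 45)/2)*√y = (3/2 - ½*53)*√y = (3/2 - 53/2)*√y = -25*√y)
(h(34) + 8*D(2)) + 30392 = (-25*√34 + 8*(-11)) + 30392 = (-25*√34 - 88) + 30392 = (-88 - 25*√34) + 30392 = 30304 - 25*√34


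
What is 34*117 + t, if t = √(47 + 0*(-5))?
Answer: 3978 + √47 ≈ 3984.9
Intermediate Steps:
t = √47 (t = √(47 + 0) = √47 ≈ 6.8557)
34*117 + t = 34*117 + √47 = 3978 + √47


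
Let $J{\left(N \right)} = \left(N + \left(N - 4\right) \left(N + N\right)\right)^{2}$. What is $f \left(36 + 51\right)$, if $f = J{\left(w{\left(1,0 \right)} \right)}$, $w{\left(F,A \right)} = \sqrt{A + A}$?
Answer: $0$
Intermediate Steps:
$w{\left(F,A \right)} = \sqrt{2} \sqrt{A}$ ($w{\left(F,A \right)} = \sqrt{2 A} = \sqrt{2} \sqrt{A}$)
$J{\left(N \right)} = \left(N + 2 N \left(-4 + N\right)\right)^{2}$ ($J{\left(N \right)} = \left(N + \left(-4 + N\right) 2 N\right)^{2} = \left(N + 2 N \left(-4 + N\right)\right)^{2}$)
$f = 0$ ($f = \left(\sqrt{2} \sqrt{0}\right)^{2} \left(-7 + 2 \sqrt{2} \sqrt{0}\right)^{2} = \left(\sqrt{2} \cdot 0\right)^{2} \left(-7 + 2 \sqrt{2} \cdot 0\right)^{2} = 0^{2} \left(-7 + 2 \cdot 0\right)^{2} = 0 \left(-7 + 0\right)^{2} = 0 \left(-7\right)^{2} = 0 \cdot 49 = 0$)
$f \left(36 + 51\right) = 0 \left(36 + 51\right) = 0 \cdot 87 = 0$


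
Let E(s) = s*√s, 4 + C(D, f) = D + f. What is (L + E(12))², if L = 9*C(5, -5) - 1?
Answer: 3097 - 1776*√3 ≈ 20.878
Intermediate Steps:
C(D, f) = -4 + D + f (C(D, f) = -4 + (D + f) = -4 + D + f)
E(s) = s^(3/2)
L = -37 (L = 9*(-4 + 5 - 5) - 1 = 9*(-4) - 1 = -36 - 1 = -37)
(L + E(12))² = (-37 + 12^(3/2))² = (-37 + 24*√3)²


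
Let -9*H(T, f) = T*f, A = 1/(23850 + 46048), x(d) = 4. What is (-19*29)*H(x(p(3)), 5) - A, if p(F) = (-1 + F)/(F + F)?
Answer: 770275951/629082 ≈ 1224.4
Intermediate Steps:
p(F) = (-1 + F)/(2*F) (p(F) = (-1 + F)/((2*F)) = (-1 + F)*(1/(2*F)) = (-1 + F)/(2*F))
A = 1/69898 ≈ 1.4307e-5
H(T, f) = -T*f/9
(-19*29)*H(x(p(3)), 5) - A = (-19*29)*(-1/9*4*5) - 1*1/69898 = -551*(-20/9) - 1/69898 = 11020/9 - 1/69898 = 770275951/629082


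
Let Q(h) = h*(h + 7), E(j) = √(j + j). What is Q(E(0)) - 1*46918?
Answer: -46918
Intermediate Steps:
E(j) = √2*√j (E(j) = √(2*j) = √2*√j)
Q(h) = h*(7 + h)
Q(E(0)) - 1*46918 = (√2*√0)*(7 + √2*√0) - 1*46918 = (√2*0)*(7 + √2*0) - 46918 = 0*(7 + 0) - 46918 = 0*7 - 46918 = 0 - 46918 = -46918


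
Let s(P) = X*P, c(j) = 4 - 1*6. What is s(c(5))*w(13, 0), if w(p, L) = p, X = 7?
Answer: -182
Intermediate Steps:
c(j) = -2 (c(j) = 4 - 6 = -2)
s(P) = 7*P
s(c(5))*w(13, 0) = (7*(-2))*13 = -14*13 = -182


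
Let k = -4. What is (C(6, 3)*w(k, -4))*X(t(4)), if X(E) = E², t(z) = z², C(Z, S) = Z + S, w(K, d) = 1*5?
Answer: 11520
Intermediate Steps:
w(K, d) = 5
C(Z, S) = S + Z
(C(6, 3)*w(k, -4))*X(t(4)) = ((3 + 6)*5)*(4²)² = (9*5)*16² = 45*256 = 11520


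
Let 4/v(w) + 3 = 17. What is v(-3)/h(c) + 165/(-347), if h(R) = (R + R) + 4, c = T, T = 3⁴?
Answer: -95518/201607 ≈ -0.47378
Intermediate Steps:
v(w) = 2/7 (v(w) = 4/(-3 + 17) = 4/14 = 4*(1/14) = 2/7)
T = 81
c = 81
h(R) = 4 + 2*R (h(R) = 2*R + 4 = 4 + 2*R)
v(-3)/h(c) + 165/(-347) = 2/(7*(4 + 2*81)) + 165/(-347) = 2/(7*(4 + 162)) + 165*(-1/347) = (2/7)/166 - 165/347 = (2/7)*(1/166) - 165/347 = 1/581 - 165/347 = -95518/201607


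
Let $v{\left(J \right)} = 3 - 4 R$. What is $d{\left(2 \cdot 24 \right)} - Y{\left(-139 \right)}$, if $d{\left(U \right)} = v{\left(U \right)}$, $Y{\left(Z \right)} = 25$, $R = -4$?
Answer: $-6$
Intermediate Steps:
$v{\left(J \right)} = 19$ ($v{\left(J \right)} = 3 - -16 = 3 + 16 = 19$)
$d{\left(U \right)} = 19$
$d{\left(2 \cdot 24 \right)} - Y{\left(-139 \right)} = 19 - 25 = -6$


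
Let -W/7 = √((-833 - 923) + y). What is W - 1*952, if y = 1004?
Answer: -952 - 28*I*√47 ≈ -952.0 - 191.96*I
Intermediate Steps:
W = -28*I*√47 (W = -7*√((-833 - 923) + 1004) = -7*√(-1756 + 1004) = -28*I*√47 ≈ -191.96*I)
W - 1*952 = -28*I*√47 - 1*952 = -28*I*√47 - 952 = -952 - 28*I*√47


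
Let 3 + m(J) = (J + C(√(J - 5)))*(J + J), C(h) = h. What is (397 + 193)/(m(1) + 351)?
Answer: 51625/30629 - 590*I/30629 ≈ 1.6855 - 0.019263*I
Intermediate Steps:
m(J) = -3 + 2*J*(J + √(-5 + J)) (m(J) = -3 + (J + √(J - 5))*(J + J) = -3 + (J + √(-5 + J))*(2*J) = -3 + 2*J*(J + √(-5 + J)))
(397 + 193)/(m(1) + 351) = (397 + 193)/((-3 + 2*1² + 2*1*√(-5 + 1)) + 351) = 590/((-3 + 2*1 + 2*1*√(-4)) + 351) = 590/((-3 + 2 + 2*1*(2*I)) + 351) = 590/((-3 + 2 + 4*I) + 351) = 590/((-1 + 4*I) + 351) = 590/(350 + 4*I) = 590*((350 - 4*I)/122516) = 295*(350 - 4*I)/61258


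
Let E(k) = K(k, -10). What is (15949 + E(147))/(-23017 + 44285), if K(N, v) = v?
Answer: 15939/21268 ≈ 0.74944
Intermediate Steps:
E(k) = -10
(15949 + E(147))/(-23017 + 44285) = (15949 - 10)/(-23017 + 44285) = 15939/21268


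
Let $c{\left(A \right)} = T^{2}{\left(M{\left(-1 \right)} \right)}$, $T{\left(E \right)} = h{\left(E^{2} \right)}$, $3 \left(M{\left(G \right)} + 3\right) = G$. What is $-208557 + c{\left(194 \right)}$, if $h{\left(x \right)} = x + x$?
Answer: $- \frac{16853117}{81} \approx -2.0806 \cdot 10^{5}$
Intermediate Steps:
$h{\left(x \right)} = 2 x$
$M{\left(G \right)} = -3 + \frac{G}{3}$
$T{\left(E \right)} = 2 E^{2}$
$c{\left(A \right)} = \frac{40000}{81}$ ($c{\left(A \right)} = \left(2 \left(-3 + \frac{1}{3} \left(-1\right)\right)^{2}\right)^{2} = \left(2 \left(-3 - \frac{1}{3}\right)^{2}\right)^{2} = \left(2 \left(- \frac{10}{3}\right)^{2}\right)^{2} = \left(2 \cdot \frac{100}{9}\right)^{2} = \left(\frac{200}{9}\right)^{2} = \frac{40000}{81}$)
$-208557 + c{\left(194 \right)} = -208557 + \frac{40000}{81} = - \frac{16853117}{81}$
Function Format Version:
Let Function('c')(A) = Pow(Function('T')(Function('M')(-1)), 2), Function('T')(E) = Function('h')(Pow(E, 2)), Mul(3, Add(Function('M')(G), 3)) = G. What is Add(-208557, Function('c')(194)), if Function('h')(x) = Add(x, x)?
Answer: Rational(-16853117, 81) ≈ -2.0806e+5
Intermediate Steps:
Function('h')(x) = Mul(2, x)
Function('M')(G) = Add(-3, Mul(Rational(1, 3), G))
Function('T')(E) = Mul(2, Pow(E, 2))
Function('c')(A) = Rational(40000, 81) (Function('c')(A) = Pow(Mul(2, Pow(Add(-3, Mul(Rational(1, 3), -1)), 2)), 2) = Pow(Mul(2, Pow(Add(-3, Rational(-1, 3)), 2)), 2) = Pow(Mul(2, Pow(Rational(-10, 3), 2)), 2) = Pow(Mul(2, Rational(100, 9)), 2) = Pow(Rational(200, 9), 2) = Rational(40000, 81))
Add(-208557, Function('c')(194)) = Add(-208557, Rational(40000, 81)) = Rational(-16853117, 81)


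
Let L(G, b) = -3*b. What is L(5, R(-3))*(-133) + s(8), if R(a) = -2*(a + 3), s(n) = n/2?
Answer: 4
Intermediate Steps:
s(n) = n/2 (s(n) = n*(1/2) = n/2)
R(a) = -6 - 2*a (R(a) = -2*(3 + a) = -6 - 2*a)
L(5, R(-3))*(-133) + s(8) = -3*(-6 - 2*(-3))*(-133) + (1/2)*8 = -3*(-6 + 6)*(-133) + 4 = -3*0*(-133) + 4 = 0*(-133) + 4 = 0 + 4 = 4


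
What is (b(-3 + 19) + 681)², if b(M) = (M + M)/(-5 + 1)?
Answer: 452929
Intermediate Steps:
b(M) = -M/2 (b(M) = (2*M)/(-4) = (2*M)*(-¼) = -M/2)
(b(-3 + 19) + 681)² = (-(-3 + 19)/2 + 681)² = (-½*16 + 681)² = (-8 + 681)² = 673² = 452929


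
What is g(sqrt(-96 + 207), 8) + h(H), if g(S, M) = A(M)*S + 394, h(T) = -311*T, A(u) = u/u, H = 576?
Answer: -178742 + sqrt(111) ≈ -1.7873e+5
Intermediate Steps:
A(u) = 1
g(S, M) = 394 + S (g(S, M) = 1*S + 394 = S + 394 = 394 + S)
g(sqrt(-96 + 207), 8) + h(H) = (394 + sqrt(-96 + 207)) - 311*576 = (394 + sqrt(111)) - 179136 = -178742 + sqrt(111)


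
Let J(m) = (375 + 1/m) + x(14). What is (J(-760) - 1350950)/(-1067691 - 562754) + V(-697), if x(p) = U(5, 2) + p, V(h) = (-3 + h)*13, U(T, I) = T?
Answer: -11275131197439/1239138200 ≈ -9099.2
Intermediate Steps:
V(h) = -39 + 13*h
x(p) = 5 + p
J(m) = 394 + 1/m (J(m) = (375 + 1/m) + (5 + 14) = (375 + 1/m) + 19 = 394 + 1/m)
(J(-760) - 1350950)/(-1067691 - 562754) + V(-697) = ((394 + 1/(-760)) - 1350950)/(-1067691 - 562754) + (-39 + 13*(-697)) = ((394 - 1/760) - 1350950)/(-1630445) + (-39 - 9061) = (299439/760 - 1350950)*(-1/1630445) - 9100 = -1026422561/760*(-1/1630445) - 9100 = 1026422561/1239138200 - 9100 = -11275131197439/1239138200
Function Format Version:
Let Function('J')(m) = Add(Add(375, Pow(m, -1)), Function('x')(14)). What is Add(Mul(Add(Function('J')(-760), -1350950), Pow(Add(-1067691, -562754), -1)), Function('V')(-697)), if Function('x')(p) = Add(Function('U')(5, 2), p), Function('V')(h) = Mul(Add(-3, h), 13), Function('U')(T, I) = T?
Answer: Rational(-11275131197439, 1239138200) ≈ -9099.2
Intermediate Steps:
Function('V')(h) = Add(-39, Mul(13, h))
Function('x')(p) = Add(5, p)
Function('J')(m) = Add(394, Pow(m, -1)) (Function('J')(m) = Add(Add(375, Pow(m, -1)), Add(5, 14)) = Add(Add(375, Pow(m, -1)), 19) = Add(394, Pow(m, -1)))
Add(Mul(Add(Function('J')(-760), -1350950), Pow(Add(-1067691, -562754), -1)), Function('V')(-697)) = Add(Mul(Add(Add(394, Pow(-760, -1)), -1350950), Pow(Add(-1067691, -562754), -1)), Add(-39, Mul(13, -697))) = Add(Mul(Add(Add(394, Rational(-1, 760)), -1350950), Pow(-1630445, -1)), Add(-39, -9061)) = Add(Mul(Add(Rational(299439, 760), -1350950), Rational(-1, 1630445)), -9100) = Add(Mul(Rational(-1026422561, 760), Rational(-1, 1630445)), -9100) = Add(Rational(1026422561, 1239138200), -9100) = Rational(-11275131197439, 1239138200)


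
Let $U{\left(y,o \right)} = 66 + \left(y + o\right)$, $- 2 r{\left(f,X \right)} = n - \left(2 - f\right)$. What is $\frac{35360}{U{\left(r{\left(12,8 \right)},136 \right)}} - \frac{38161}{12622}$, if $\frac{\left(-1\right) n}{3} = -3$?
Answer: $\frac{175587171}{971894} \approx 180.67$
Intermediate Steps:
$n = 9$ ($n = \left(-3\right) \left(-3\right) = 9$)
$r{\left(f,X \right)} = - \frac{7}{2} - \frac{f}{2}$ ($r{\left(f,X \right)} = - \frac{9 - \left(2 - f\right)}{2} = - \frac{9 + \left(-2 + f\right)}{2} = - \frac{7 + f}{2} = - \frac{7}{2} - \frac{f}{2}$)
$U{\left(y,o \right)} = 66 + o + y$ ($U{\left(y,o \right)} = 66 + \left(o + y\right) = 66 + o + y$)
$\frac{35360}{U{\left(r{\left(12,8 \right)},136 \right)}} - \frac{38161}{12622} = \frac{35360}{66 + 136 - \frac{19}{2}} - \frac{38161}{12622} = \frac{35360}{\frac{385}{2}} - \frac{38161}{12622} = 35360 \cdot \frac{2}{385} - \frac{38161}{12622} = \frac{14144}{77} - \frac{38161}{12622} = \frac{175587171}{971894}$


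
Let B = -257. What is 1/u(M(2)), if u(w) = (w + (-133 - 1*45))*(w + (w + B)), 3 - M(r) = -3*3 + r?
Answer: 1/39816 ≈ 2.5116e-5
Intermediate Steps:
M(r) = 12 - r (M(r) = 3 - (-3*3 + r) = 3 - (-9 + r) = 3 + (9 - r) = 12 - r)
u(w) = (-257 + 2*w)*(-178 + w) (u(w) = (w + (-133 - 1*45))*(w + (w - 257)) = (w + (-133 - 45))*(w + (-257 + w)) = (w - 178)*(-257 + 2*w) = (-178 + w)*(-257 + 2*w) = (-257 + 2*w)*(-178 + w))
1/u(M(2)) = 1/(45746 - 613*(12 - 1*2) + 2*(12 - 1*2)²) = 1/(45746 - 613*(12 - 2) + 2*(12 - 2)²) = 1/(45746 - 613*10 + 2*10²) = 1/(45746 - 6130 + 2*100) = 1/(45746 - 6130 + 200) = 1/39816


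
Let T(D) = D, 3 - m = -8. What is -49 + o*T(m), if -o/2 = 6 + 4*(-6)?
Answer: 347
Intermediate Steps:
o = 36 (o = -2*(6 + 4*(-6)) = -2*(6 - 24) = -2*(-18) = 36)
m = 11 (m = 3 - 1*(-8) = 3 + 8 = 11)
-49 + o*T(m) = -49 + 36*11 = -49 + 396 = 347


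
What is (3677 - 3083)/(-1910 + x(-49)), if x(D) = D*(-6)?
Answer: -297/808 ≈ -0.36757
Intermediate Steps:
x(D) = -6*D
(3677 - 3083)/(-1910 + x(-49)) = (3677 - 3083)/(-1910 - 6*(-49)) = 594/(-1910 + 294) = 594/(-1616) = 594*(-1/1616) = -297/808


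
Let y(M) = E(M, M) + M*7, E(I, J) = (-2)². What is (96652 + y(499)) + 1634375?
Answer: 1734524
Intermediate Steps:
E(I, J) = 4
y(M) = 4 + 7*M (y(M) = 4 + M*7 = 4 + 7*M)
(96652 + y(499)) + 1634375 = (96652 + (4 + 7*499)) + 1634375 = (96652 + (4 + 3493)) + 1634375 = (96652 + 3497) + 1634375 = 100149 + 1634375 = 1734524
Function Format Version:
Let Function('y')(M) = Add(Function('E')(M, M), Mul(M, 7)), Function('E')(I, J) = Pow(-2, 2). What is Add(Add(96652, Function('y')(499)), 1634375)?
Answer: 1734524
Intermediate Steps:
Function('E')(I, J) = 4
Function('y')(M) = Add(4, Mul(7, M)) (Function('y')(M) = Add(4, Mul(M, 7)) = Add(4, Mul(7, M)))
Add(Add(96652, Function('y')(499)), 1634375) = Add(Add(96652, Add(4, Mul(7, 499))), 1634375) = Add(Add(96652, Add(4, 3493)), 1634375) = Add(Add(96652, 3497), 1634375) = Add(100149, 1634375) = 1734524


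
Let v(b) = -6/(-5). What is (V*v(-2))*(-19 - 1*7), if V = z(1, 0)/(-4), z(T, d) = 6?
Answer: 234/5 ≈ 46.800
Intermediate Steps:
v(b) = 6/5 (v(b) = -6*(-1/5) = 6/5)
V = -3/2 (V = 6/(-4) = 6*(-1/4) = -3/2 ≈ -1.5000)
(V*v(-2))*(-19 - 1*7) = (-3/2*6/5)*(-19 - 1*7) = -9*(-19 - 7)/5 = -9/5*(-26) = 234/5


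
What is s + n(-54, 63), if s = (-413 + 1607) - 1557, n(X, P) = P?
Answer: -300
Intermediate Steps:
s = -363 (s = 1194 - 1557 = -363)
s + n(-54, 63) = -363 + 63 = -300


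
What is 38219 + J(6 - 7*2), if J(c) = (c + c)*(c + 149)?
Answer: 35963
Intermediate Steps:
J(c) = 2*c*(149 + c) (J(c) = (2*c)*(149 + c) = 2*c*(149 + c))
38219 + J(6 - 7*2) = 38219 + 2*(6 - 7*2)*(149 + (6 - 7*2)) = 38219 + 2*(6 - 14)*(149 + (6 - 14)) = 38219 + 2*(-8)*(149 - 8) = 38219 + 2*(-8)*141 = 38219 - 2256 = 35963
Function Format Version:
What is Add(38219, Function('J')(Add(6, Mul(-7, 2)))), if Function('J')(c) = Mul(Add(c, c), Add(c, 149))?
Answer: 35963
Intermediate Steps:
Function('J')(c) = Mul(2, c, Add(149, c)) (Function('J')(c) = Mul(Mul(2, c), Add(149, c)) = Mul(2, c, Add(149, c)))
Add(38219, Function('J')(Add(6, Mul(-7, 2)))) = Add(38219, Mul(2, Add(6, Mul(-7, 2)), Add(149, Add(6, Mul(-7, 2))))) = Add(38219, Mul(2, Add(6, -14), Add(149, Add(6, -14)))) = Add(38219, Mul(2, -8, Add(149, -8))) = Add(38219, Mul(2, -8, 141)) = Add(38219, -2256) = 35963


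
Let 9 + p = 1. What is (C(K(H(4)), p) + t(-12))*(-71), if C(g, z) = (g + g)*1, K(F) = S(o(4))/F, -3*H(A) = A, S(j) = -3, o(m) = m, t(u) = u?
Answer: 1065/2 ≈ 532.50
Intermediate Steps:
H(A) = -A/3
p = -8 (p = -9 + 1 = -8)
K(F) = -3/F
C(g, z) = 2*g (C(g, z) = (2*g)*1 = 2*g)
(C(K(H(4)), p) + t(-12))*(-71) = (2*(-3/((-⅓*4))) - 12)*(-71) = (2*(-3/(-4/3)) - 12)*(-71) = (2*(-3*(-¾)) - 12)*(-71) = (2*(9/4) - 12)*(-71) = (9/2 - 12)*(-71) = -15/2*(-71) = 1065/2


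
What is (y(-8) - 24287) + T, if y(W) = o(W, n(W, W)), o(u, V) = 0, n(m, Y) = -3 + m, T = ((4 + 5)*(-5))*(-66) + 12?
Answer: -21305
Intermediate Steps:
T = 2982 (T = (9*(-5))*(-66) + 12 = -45*(-66) + 12 = 2970 + 12 = 2982)
y(W) = 0
(y(-8) - 24287) + T = (0 - 24287) + 2982 = -24287 + 2982 = -21305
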